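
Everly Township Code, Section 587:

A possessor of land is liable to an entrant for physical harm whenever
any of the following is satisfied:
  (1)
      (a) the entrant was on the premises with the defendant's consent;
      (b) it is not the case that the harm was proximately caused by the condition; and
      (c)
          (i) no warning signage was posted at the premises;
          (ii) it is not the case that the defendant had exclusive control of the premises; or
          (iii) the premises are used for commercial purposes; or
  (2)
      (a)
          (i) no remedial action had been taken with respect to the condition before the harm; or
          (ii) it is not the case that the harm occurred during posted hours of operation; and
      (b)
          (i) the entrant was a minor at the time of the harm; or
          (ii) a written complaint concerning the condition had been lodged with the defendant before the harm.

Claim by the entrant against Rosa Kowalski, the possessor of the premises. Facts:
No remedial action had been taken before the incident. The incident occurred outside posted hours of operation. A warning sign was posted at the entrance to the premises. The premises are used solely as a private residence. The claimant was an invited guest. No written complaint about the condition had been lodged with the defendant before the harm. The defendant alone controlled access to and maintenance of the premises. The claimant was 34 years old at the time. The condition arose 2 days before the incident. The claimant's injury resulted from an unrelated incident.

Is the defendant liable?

No — not liable.

(a) consent to enter — satisfied.
(b) not (proximate cause) — satisfied.
(i) no signage posted — not met.
(ii) not (exclusive control) — not met.
(iii) commercial use — not met.
So (c) is not satisfied (F OR F OR F).
(1) = T AND T AND F = false.
(i) no remedial action — satisfied.
(ii) not (during posted hours) — satisfied.
So (a) is satisfied (T OR T).
(i) entrant a minor — not met.
(ii) complaint lodged — fails.
So (b) is not satisfied (F OR F).
So (2) is not satisfied (T AND F).
Overall = F OR F = false.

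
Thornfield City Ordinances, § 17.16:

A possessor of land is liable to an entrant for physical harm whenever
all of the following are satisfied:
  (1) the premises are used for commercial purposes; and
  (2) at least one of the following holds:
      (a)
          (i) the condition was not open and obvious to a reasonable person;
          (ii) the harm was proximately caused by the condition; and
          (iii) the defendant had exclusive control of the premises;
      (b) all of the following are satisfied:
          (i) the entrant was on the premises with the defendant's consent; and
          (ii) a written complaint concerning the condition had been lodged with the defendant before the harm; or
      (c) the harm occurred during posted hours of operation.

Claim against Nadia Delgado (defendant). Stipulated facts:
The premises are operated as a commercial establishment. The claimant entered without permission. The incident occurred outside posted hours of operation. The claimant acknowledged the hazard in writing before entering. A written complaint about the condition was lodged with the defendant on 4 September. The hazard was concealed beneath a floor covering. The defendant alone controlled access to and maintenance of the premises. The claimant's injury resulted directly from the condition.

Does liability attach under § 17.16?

(1) commercial use — met.
(i) not open/obvious — satisfied.
(ii) proximate cause — satisfied.
(iii) exclusive control — satisfied.
So (a) is satisfied (T AND T AND T).
(i) consent to enter — not met.
(ii) complaint lodged — met.
(b): F AND T → false.
(c) during posted hours — fails.
So (2) is satisfied (T OR F OR F).
Overall: T AND T → true.

Yes — liable.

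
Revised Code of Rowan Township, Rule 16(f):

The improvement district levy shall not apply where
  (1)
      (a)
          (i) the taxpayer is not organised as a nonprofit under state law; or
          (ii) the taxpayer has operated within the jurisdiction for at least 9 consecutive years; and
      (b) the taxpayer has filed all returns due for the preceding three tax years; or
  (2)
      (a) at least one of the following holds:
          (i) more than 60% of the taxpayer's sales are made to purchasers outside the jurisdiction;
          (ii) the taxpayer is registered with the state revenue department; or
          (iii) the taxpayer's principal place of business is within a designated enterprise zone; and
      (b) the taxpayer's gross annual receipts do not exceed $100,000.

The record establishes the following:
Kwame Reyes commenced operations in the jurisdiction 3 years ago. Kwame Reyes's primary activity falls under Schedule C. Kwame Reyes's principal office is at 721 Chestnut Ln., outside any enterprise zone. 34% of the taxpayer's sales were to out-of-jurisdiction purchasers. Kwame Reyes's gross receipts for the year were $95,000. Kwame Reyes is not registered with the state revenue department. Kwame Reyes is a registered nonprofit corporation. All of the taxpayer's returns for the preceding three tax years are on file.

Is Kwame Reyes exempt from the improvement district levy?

No — not exempt.

(i) not (nonprofit) — not met.
(ii) ≥ 9 yrs in jurisdiction — not met.
So (a) is not satisfied (F OR F).
(b) returns current — met.
(1) = F AND T = false.
(i) >60% out-of-jur. sales — fails.
(ii) state-registered — not met.
(iii) in enterprise zone — not met.
(a) = F OR F OR F = false.
(b) receipts ≤ $100,000 — met.
(2) = F AND T = false.
So Overall is not satisfied (F OR F).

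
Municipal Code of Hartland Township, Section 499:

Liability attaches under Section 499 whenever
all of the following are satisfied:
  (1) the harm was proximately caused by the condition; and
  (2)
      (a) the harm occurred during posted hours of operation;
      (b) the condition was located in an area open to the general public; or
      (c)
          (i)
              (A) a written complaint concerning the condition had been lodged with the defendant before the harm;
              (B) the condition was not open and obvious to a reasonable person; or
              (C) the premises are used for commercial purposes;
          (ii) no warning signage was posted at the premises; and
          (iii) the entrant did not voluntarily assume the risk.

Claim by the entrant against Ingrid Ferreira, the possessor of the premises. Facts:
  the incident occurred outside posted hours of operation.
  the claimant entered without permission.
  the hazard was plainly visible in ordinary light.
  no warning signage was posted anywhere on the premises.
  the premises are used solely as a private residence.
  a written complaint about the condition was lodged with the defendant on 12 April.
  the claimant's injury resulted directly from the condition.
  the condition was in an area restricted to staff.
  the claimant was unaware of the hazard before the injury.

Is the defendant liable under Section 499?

(1) proximate cause — satisfied.
(a) during posted hours — not satisfied.
(b) public area — fails.
(A) complaint lodged — met.
(B) not open/obvious — not met.
(C) commercial use — not satisfied.
So (i) is satisfied (T OR F OR F).
(ii) no signage posted — satisfied.
(iii) no assumed risk — met.
(c): T AND T AND T → true.
(2): F OR F OR T → true.
Overall = T AND T = true.

Yes — liable.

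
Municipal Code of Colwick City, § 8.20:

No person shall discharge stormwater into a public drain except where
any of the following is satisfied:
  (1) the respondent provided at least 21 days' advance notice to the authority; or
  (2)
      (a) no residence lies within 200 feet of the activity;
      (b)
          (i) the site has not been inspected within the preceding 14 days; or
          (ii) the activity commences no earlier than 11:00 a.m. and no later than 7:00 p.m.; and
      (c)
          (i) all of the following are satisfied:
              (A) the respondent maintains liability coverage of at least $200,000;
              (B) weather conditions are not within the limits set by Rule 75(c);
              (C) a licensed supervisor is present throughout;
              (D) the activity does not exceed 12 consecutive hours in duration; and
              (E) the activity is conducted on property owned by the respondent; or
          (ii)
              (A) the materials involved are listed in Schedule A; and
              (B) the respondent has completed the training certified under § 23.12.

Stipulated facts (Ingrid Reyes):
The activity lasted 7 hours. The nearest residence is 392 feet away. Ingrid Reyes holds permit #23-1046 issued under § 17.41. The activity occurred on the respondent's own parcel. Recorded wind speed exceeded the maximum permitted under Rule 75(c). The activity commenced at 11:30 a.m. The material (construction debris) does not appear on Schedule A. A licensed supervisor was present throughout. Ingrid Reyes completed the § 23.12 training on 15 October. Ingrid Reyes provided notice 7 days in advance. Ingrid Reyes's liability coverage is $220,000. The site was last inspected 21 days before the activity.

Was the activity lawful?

Yes — lawful.

(1) ≥21 days' notice — fails.
(a) no residence in 200 ft — met.
(i) not (site inspected) — satisfied.
(ii) start within hours — holds.
(b) = T OR T = true.
(A) coverage ≥ $200,000 — satisfied.
(B) not (weather ok) — satisfied.
(C) supervisor present — met.
(D) ≤ 12 hrs duration — satisfied.
(E) own property — satisfied.
(i): T AND T AND T AND T AND T → true.
(A) Schedule A material — not satisfied.
(B) training certified — met.
So (ii) is not satisfied (F AND T).
(c) = T OR F = true.
So (2) is satisfied (T AND T AND T).
Overall = F OR T = true.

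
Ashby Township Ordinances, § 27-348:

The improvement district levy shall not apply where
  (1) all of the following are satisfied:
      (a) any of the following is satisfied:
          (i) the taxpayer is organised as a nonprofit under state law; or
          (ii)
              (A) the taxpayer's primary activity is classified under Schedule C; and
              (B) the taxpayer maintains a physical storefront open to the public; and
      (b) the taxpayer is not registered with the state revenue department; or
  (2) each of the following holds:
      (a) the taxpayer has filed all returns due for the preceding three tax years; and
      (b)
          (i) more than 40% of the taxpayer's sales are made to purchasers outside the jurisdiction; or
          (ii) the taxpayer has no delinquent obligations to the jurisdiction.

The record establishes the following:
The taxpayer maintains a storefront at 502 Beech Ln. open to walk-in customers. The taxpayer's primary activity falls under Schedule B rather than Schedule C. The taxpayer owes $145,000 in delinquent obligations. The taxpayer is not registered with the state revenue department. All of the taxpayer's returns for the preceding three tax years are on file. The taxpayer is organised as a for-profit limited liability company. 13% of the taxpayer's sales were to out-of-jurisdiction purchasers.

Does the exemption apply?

No — not exempt.

(i) nonprofit — fails.
(A) Schedule C activity — fails.
(B) has storefront — satisfied.
(ii): F AND T → false.
(a): F OR F → false.
(b) not (state-registered) — met.
(1): F AND T → false.
(a) returns current — satisfied.
(i) >40% out-of-jur. sales — not met.
(ii) no delinquency — not met.
So (b) is not satisfied (F OR F).
So (2) is not satisfied (T AND F).
Overall = F OR F = false.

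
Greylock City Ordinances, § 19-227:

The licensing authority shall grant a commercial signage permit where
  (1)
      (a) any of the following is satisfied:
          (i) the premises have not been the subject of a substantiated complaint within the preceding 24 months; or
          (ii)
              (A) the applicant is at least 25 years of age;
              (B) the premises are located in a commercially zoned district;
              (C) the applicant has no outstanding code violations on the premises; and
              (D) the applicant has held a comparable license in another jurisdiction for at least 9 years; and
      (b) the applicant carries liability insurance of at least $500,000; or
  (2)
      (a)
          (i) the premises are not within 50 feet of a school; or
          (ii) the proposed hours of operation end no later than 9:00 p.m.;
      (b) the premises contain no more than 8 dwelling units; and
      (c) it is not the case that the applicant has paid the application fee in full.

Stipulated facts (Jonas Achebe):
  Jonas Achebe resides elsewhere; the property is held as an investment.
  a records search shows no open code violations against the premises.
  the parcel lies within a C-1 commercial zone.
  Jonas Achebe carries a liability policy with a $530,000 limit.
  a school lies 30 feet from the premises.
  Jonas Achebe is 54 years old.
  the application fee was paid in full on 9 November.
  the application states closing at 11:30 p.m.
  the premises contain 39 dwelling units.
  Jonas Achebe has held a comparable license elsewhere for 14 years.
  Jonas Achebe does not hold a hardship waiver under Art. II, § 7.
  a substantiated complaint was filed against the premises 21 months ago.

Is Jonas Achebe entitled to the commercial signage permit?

Yes — granted.

(i) no complaint in 24 mo. — fails.
(A) age ≥ 25 — satisfied.
(B) commercially zoned — holds.
(C) no code violations — met.
(D) prior license ≥ 9 yr — satisfied.
(ii) = T AND T AND T AND T = true.
So (a) is satisfied (F OR T).
(b) insurance ≥ $500,000 — met.
(1) = T AND T = true.
(i) ≥50 ft from school — fails.
(ii) closes by 9 p.m. — fails.
(a) = F OR F = false.
(b) ≤ 8 units — fails.
(c) not (fee paid) — fails.
So (2) is not satisfied (F AND F AND F).
So Overall is satisfied (T OR F).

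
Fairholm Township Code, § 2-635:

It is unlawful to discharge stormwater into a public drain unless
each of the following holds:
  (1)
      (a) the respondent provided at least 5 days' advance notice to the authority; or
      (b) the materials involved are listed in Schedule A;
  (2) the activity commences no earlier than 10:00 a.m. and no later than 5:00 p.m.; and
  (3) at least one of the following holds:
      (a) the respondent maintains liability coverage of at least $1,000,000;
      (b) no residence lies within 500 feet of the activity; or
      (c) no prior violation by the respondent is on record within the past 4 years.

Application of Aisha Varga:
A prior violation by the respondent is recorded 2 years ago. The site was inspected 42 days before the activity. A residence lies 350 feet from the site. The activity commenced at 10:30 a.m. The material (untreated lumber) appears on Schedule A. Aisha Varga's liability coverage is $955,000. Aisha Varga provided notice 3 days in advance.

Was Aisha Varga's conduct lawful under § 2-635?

(a) ≥5 days' notice — fails.
(b) Schedule A material — satisfied.
So (1) is satisfied (F OR T).
(2) start within hours — met.
(a) coverage ≥ $1,000,000 — not met.
(b) no residence in 500 ft — fails.
(c) no prior violation — not satisfied.
(3) = F OR F OR F = false.
So Overall is not satisfied (T AND T AND F).

No — unlawful.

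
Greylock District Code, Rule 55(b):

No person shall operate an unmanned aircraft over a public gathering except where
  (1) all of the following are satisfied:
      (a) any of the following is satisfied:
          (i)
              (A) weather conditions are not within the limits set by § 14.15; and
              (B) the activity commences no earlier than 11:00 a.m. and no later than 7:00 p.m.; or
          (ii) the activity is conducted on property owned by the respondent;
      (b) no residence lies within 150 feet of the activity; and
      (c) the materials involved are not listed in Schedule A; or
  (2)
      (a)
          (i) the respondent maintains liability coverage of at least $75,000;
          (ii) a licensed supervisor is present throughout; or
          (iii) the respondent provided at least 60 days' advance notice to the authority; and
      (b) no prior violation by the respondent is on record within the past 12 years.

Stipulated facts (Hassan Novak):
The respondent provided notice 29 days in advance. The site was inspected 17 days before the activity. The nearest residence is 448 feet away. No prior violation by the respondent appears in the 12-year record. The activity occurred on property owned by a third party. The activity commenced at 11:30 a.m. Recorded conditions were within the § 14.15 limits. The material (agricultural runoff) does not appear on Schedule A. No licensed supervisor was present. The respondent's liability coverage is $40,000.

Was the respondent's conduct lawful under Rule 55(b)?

(A) not (weather ok) — not satisfied.
(B) start within hours — holds.
(i) = F AND T = false.
(ii) own property — not satisfied.
(a) = F OR F = false.
(b) no residence in 150 ft — holds.
(c) not (Schedule A material) — holds.
So (1) is not satisfied (F AND T AND T).
(i) coverage ≥ $75,000 — not met.
(ii) supervisor present — not met.
(iii) ≥60 days' notice — not satisfied.
(a): F OR F OR F → false.
(b) no prior violation — satisfied.
So (2) is not satisfied (F AND T).
So Overall is not satisfied (F OR F).

No — unlawful.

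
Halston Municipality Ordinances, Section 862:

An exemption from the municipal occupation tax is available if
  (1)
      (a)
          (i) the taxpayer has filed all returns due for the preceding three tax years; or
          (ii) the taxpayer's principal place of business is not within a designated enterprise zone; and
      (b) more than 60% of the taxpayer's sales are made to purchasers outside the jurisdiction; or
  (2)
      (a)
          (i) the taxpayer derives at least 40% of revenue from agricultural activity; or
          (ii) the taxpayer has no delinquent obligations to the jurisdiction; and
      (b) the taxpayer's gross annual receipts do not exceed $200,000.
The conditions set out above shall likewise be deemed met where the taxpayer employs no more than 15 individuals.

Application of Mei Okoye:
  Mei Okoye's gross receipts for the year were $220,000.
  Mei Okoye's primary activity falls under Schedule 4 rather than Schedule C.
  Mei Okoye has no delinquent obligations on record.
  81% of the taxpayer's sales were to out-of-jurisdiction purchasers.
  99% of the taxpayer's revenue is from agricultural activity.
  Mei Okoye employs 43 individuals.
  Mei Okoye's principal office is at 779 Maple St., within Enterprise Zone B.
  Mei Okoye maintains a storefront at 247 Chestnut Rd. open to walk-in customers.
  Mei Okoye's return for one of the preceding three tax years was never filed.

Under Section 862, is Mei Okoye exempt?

(i) returns current — not satisfied.
(ii) not (in enterprise zone) — not met.
So (a) is not satisfied (F OR F).
(b) >60% out-of-jur. sales — met.
(1): F AND T → false.
(i) ≥40% agricultural — met.
(ii) no delinquency — satisfied.
So (a) is satisfied (T OR T).
(b) receipts ≤ $200,000 — not met.
So (2) is not satisfied (T AND F).
So Overall is not satisfied (F OR F).
Exception (≤ 15 employees) — not satisfied.
Result: main false OR exception false → false.

No — not exempt.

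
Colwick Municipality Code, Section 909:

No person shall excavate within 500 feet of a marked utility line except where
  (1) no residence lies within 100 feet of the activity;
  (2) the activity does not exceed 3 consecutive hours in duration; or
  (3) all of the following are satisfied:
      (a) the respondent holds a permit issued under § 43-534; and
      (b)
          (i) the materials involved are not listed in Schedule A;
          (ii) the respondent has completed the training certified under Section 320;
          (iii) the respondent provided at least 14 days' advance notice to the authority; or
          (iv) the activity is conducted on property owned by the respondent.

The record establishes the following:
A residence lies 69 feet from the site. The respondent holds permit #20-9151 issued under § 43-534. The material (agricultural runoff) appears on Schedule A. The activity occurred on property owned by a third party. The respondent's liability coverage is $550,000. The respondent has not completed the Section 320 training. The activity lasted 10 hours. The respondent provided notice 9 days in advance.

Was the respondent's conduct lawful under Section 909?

No — unlawful.

(1) no residence in 100 ft — not met.
(2) ≤ 3 hrs duration — fails.
(a) holds permit — holds.
(i) not (Schedule A material) — fails.
(ii) training certified — not satisfied.
(iii) ≥14 days' notice — not met.
(iv) own property — fails.
(b): F OR F OR F OR F → false.
So (3) is not satisfied (T AND F).
Overall = F OR F OR F = false.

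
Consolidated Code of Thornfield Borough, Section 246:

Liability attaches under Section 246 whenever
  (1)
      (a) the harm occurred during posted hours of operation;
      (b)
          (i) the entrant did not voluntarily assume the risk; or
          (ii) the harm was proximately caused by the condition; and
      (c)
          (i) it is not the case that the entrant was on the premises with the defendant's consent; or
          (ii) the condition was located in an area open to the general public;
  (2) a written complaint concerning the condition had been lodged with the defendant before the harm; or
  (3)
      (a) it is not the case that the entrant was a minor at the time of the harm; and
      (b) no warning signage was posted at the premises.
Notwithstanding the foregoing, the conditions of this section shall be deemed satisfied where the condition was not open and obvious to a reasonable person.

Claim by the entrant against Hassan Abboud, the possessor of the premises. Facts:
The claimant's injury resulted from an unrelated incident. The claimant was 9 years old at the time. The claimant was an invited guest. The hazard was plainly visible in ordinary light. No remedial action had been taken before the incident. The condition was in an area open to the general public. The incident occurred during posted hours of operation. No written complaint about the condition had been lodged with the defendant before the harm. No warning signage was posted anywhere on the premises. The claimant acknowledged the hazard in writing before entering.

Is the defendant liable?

No — not liable.

(a) during posted hours — met.
(i) no assumed risk — not satisfied.
(ii) proximate cause — not met.
(b) = F OR F = false.
(i) not (consent to enter) — not satisfied.
(ii) public area — satisfied.
(c): F OR T → true.
(1): T AND F AND T → false.
(2) complaint lodged — fails.
(a) not (entrant a minor) — not met.
(b) no signage posted — holds.
So (3) is not satisfied (F AND T).
So Overall is not satisfied (F OR F OR F).
Exception (not open/obvious) — not satisfied.
Result: main false OR exception false → false.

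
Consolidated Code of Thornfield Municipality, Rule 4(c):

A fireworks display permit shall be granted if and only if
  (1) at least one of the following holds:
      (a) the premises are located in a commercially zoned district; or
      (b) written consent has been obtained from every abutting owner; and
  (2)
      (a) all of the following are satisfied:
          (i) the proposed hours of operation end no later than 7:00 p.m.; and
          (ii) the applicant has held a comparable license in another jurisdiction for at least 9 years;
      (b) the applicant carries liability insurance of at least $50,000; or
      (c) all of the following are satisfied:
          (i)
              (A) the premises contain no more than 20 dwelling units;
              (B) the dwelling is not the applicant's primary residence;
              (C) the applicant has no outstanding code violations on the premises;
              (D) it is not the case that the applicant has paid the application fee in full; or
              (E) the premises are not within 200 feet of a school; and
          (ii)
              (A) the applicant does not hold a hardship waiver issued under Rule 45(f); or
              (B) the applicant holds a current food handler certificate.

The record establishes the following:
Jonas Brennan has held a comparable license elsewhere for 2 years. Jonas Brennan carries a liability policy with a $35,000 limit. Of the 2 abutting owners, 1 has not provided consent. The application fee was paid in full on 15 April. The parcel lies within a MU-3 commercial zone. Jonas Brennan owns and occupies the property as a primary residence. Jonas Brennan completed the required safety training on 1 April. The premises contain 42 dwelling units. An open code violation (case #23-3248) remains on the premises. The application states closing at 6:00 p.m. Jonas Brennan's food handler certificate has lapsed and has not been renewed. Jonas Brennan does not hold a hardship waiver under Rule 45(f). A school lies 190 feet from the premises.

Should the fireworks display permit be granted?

(a) commercially zoned — satisfied.
(b) all abutters consent — fails.
So (1) is satisfied (T OR F).
(i) closes by 7 p.m. — satisfied.
(ii) prior license ≥ 9 yr — not satisfied.
(a) = T AND F = false.
(b) insurance ≥ $50,000 — fails.
(A) ≤ 20 units — fails.
(B) not (primary residence) — not met.
(C) no code violations — not met.
(D) not (fee paid) — not met.
(E) ≥200 ft from school — fails.
(i): F OR F OR F OR F OR F → false.
(A) not (hardship waiver) — met.
(B) food handler cert. — not satisfied.
(ii): T OR F → true.
(c): F AND T → false.
(2): F OR F OR F → false.
Overall = T AND F = false.

No — denied.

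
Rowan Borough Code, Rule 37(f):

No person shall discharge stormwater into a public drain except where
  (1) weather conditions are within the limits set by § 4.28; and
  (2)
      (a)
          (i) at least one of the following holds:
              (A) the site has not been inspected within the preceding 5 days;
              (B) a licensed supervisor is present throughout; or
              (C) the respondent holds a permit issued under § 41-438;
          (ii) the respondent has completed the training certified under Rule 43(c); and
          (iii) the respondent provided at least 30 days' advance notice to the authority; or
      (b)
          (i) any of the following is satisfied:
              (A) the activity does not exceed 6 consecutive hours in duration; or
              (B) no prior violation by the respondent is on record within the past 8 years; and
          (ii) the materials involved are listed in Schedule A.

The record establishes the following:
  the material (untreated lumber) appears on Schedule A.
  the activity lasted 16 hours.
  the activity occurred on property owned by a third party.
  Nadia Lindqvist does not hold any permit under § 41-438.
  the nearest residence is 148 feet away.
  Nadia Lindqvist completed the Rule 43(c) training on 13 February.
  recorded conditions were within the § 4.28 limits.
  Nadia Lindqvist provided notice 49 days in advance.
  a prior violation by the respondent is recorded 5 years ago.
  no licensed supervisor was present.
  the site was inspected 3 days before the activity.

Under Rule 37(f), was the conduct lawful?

No — unlawful.

(1) weather ok — holds.
(A) not (site inspected) — not met.
(B) supervisor present — not satisfied.
(C) holds permit — not met.
(i): F OR F OR F → false.
(ii) training certified — met.
(iii) ≥30 days' notice — met.
So (a) is not satisfied (F AND T AND T).
(A) ≤ 6 hrs duration — not satisfied.
(B) no prior violation — not satisfied.
So (i) is not satisfied (F OR F).
(ii) Schedule A material — met.
So (b) is not satisfied (F AND T).
(2): F OR F → false.
So Overall is not satisfied (T AND F).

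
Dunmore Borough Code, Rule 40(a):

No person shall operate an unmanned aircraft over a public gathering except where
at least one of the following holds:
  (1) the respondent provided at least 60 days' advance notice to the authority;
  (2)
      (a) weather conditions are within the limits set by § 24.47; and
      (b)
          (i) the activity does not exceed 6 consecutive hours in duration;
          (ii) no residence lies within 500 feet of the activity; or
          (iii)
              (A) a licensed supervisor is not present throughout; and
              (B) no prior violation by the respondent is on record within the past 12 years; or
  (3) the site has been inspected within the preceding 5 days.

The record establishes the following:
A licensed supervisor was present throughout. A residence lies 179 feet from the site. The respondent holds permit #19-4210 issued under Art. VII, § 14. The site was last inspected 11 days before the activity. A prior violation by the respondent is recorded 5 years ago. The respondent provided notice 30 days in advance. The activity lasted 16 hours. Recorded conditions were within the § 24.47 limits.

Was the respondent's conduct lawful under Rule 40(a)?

(1) ≥60 days' notice — not met.
(a) weather ok — met.
(i) ≤ 6 hrs duration — not satisfied.
(ii) no residence in 500 ft — not satisfied.
(A) not (supervisor present) — not satisfied.
(B) no prior violation — not satisfied.
So (iii) is not satisfied (F AND F).
So (b) is not satisfied (F OR F OR F).
(2) = T AND F = false.
(3) site inspected — not met.
Overall = F OR F OR F = false.

No — unlawful.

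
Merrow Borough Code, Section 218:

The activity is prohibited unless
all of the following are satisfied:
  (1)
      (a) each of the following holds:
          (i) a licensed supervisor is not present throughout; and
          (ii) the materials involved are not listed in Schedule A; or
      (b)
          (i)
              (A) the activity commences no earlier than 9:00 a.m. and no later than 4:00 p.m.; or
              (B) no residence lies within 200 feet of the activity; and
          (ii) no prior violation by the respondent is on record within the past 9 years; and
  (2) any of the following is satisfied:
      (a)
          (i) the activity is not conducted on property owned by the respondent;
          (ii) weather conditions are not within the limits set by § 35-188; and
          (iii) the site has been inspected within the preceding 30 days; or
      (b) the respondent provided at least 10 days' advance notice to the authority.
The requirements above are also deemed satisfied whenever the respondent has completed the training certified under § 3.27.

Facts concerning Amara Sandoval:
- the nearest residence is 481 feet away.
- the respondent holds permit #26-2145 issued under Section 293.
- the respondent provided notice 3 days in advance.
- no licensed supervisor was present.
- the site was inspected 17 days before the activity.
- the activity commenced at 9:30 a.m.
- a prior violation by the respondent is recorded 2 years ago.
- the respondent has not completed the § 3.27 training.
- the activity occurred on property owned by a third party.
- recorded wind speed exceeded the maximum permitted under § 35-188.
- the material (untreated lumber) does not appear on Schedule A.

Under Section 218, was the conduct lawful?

Yes — lawful.

(i) not (supervisor present) — met.
(ii) not (Schedule A material) — holds.
(a) = T AND T = true.
(A) start within hours — satisfied.
(B) no residence in 200 ft — holds.
So (i) is satisfied (T OR T).
(ii) no prior violation — fails.
(b): T AND F → false.
So (1) is satisfied (T OR F).
(i) not (own property) — satisfied.
(ii) not (weather ok) — satisfied.
(iii) site inspected — holds.
(a) = T AND T AND T = true.
(b) ≥10 days' notice — not met.
(2): T OR F → true.
Overall = T AND T = true.
Exception (training certified) — not satisfied.
Result: main true OR exception false → true.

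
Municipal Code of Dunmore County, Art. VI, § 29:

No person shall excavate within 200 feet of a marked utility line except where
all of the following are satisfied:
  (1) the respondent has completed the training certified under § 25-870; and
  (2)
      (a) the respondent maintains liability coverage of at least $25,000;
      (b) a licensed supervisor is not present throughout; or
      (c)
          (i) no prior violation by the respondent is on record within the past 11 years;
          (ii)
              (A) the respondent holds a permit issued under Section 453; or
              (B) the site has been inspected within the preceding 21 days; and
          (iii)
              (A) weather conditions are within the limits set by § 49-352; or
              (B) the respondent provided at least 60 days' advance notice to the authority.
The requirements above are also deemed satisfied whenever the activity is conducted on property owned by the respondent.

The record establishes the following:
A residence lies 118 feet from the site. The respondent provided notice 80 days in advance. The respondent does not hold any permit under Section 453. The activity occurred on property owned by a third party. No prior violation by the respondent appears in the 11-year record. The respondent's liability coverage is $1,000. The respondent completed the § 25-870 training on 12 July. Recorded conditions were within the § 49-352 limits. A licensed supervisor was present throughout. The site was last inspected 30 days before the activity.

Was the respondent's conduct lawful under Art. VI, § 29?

(1) training certified — met.
(a) coverage ≥ $25,000 — not met.
(b) not (supervisor present) — not satisfied.
(i) no prior violation — satisfied.
(A) holds permit — not satisfied.
(B) site inspected — fails.
So (ii) is not satisfied (F OR F).
(A) weather ok — satisfied.
(B) ≥60 days' notice — holds.
So (iii) is satisfied (T OR T).
So (c) is not satisfied (T AND F AND T).
So (2) is not satisfied (F OR F OR F).
So Overall is not satisfied (T AND F).
Exception (own property) — not satisfied.
Result: main false OR exception false → false.

No — unlawful.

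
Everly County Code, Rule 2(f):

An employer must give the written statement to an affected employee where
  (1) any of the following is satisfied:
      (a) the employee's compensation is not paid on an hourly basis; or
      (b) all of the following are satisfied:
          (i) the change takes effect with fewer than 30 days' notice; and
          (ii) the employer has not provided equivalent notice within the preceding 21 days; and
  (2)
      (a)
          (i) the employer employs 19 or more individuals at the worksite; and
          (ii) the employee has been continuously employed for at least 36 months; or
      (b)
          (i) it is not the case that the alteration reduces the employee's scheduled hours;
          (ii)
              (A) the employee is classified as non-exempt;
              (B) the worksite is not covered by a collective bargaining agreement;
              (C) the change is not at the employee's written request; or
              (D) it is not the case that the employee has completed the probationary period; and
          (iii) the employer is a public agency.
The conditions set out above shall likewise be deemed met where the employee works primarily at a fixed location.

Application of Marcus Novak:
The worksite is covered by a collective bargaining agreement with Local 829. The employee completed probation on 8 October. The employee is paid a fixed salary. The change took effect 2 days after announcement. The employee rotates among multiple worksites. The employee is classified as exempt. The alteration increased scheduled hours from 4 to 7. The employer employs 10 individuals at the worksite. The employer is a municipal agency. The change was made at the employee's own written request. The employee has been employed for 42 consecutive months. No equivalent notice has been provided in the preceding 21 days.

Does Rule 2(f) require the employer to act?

No — not required.

(a) not (hourly-paid) — met.
(i) < 30 days' notice — met.
(ii) no recent notice — met.
So (b) is satisfied (T AND T).
(1) = T OR T = true.
(i) ≥ 19 at site — not met.
(ii) tenure ≥ 36 mo. — holds.
So (a) is not satisfied (F AND T).
(i) not (hours reduced) — met.
(A) non-exempt — not met.
(B) no CBA — not satisfied.
(C) not employee-requested — not satisfied.
(D) not (past probation) — fails.
(ii) = F OR F OR F OR F = false.
(iii) public agency — holds.
So (b) is not satisfied (T AND F AND T).
(2) = F OR F = false.
So Overall is not satisfied (T AND F).
Exception (fixed location) — not satisfied.
Result: main false OR exception false → false.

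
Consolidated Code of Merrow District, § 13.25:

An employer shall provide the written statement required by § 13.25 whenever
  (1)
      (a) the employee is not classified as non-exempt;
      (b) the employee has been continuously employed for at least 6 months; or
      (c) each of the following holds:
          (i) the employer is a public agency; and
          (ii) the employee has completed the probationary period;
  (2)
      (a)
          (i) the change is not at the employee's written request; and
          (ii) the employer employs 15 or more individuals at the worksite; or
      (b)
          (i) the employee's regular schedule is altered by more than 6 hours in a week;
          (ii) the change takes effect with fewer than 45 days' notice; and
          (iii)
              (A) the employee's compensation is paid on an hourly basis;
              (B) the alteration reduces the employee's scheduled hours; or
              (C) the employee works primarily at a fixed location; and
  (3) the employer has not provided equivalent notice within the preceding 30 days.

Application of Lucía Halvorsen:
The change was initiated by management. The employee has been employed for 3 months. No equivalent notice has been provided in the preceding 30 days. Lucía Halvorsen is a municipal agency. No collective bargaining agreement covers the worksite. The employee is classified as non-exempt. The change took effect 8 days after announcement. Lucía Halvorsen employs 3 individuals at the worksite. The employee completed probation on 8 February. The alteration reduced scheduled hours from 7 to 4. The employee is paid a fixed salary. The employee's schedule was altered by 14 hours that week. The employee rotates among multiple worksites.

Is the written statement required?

Yes — required.

(a) not (non-exempt) — fails.
(b) tenure ≥ 6 mo. — fails.
(i) public agency — met.
(ii) past probation — met.
(c): T AND T → true.
(1) = F OR F OR T = true.
(i) not employee-requested — holds.
(ii) ≥ 15 at site — not satisfied.
(a): T AND F → false.
(i) schedule shift > 6h — satisfied.
(ii) < 45 days' notice — holds.
(A) hourly-paid — not met.
(B) hours reduced — holds.
(C) fixed location — not met.
(iii) = F OR T OR F = true.
So (b) is satisfied (T AND T AND T).
So (2) is satisfied (F OR T).
(3) no recent notice — satisfied.
Overall: T AND T AND T → true.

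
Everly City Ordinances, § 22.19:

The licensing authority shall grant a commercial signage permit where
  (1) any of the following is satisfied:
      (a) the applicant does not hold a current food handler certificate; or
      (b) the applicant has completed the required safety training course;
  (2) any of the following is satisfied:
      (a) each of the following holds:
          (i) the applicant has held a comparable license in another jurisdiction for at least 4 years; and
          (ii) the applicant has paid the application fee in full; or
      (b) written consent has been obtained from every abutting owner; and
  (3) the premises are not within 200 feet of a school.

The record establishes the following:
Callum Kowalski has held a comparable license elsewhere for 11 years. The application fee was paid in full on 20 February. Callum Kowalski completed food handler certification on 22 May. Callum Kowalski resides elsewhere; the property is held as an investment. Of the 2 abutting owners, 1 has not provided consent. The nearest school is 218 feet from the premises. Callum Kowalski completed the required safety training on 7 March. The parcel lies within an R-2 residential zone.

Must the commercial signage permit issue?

Yes — granted.

(a) not (food handler cert.) — not met.
(b) safety training — met.
So (1) is satisfied (F OR T).
(i) prior license ≥ 4 yr — met.
(ii) fee paid — satisfied.
(a): T AND T → true.
(b) all abutters consent — not satisfied.
(2) = T OR F = true.
(3) ≥200 ft from school — met.
Overall = T AND T AND T = true.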